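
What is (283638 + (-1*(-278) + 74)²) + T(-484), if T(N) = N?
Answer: 407058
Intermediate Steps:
(283638 + (-1*(-278) + 74)²) + T(-484) = (283638 + (-1*(-278) + 74)²) - 484 = (283638 + (278 + 74)²) - 484 = (283638 + 352²) - 484 = (283638 + 123904) - 484 = 407542 - 484 = 407058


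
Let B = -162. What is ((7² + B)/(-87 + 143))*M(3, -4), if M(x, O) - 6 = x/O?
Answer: -339/32 ≈ -10.594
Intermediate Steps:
M(x, O) = 6 + x/O
((7² + B)/(-87 + 143))*M(3, -4) = ((7² - 162)/(-87 + 143))*(6 + 3/(-4)) = ((49 - 162)/56)*(6 + 3*(-¼)) = (-113*1/56)*(6 - ¾) = -113/56*21/4 = -339/32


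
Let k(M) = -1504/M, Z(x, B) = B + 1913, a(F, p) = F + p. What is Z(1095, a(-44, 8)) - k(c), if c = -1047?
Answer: 1963715/1047 ≈ 1875.6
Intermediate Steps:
Z(x, B) = 1913 + B
Z(1095, a(-44, 8)) - k(c) = (1913 + (-44 + 8)) - (-1504)/(-1047) = (1913 - 36) - (-1504)*(-1)/1047 = 1877 - 1*1504/1047 = 1877 - 1504/1047 = 1963715/1047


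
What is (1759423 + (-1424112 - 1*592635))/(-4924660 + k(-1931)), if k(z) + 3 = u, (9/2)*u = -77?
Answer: 2315916/44322121 ≈ 0.052252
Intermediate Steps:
u = -154/9 (u = (2/9)*(-77) = -154/9 ≈ -17.111)
k(z) = -181/9 (k(z) = -3 - 154/9 = -181/9)
(1759423 + (-1424112 - 1*592635))/(-4924660 + k(-1931)) = (1759423 + (-1424112 - 1*592635))/(-4924660 - 181/9) = (1759423 + (-1424112 - 592635))/(-44322121/9) = (1759423 - 2016747)*(-9/44322121) = -257324*(-9/44322121) = 2315916/44322121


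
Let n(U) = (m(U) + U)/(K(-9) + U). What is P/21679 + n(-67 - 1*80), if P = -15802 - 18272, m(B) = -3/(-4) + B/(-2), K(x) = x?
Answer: -4984529/4509232 ≈ -1.1054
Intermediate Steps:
m(B) = 3/4 - B/2 (m(B) = -3*(-1/4) + B*(-1/2) = 3/4 - B/2)
P = -34074
n(U) = (3/4 + U/2)/(-9 + U) (n(U) = ((3/4 - U/2) + U)/(-9 + U) = (3/4 + U/2)/(-9 + U))
P/21679 + n(-67 - 1*80) = -34074/21679 + (3 + 2*(-67 - 1*80))/(4*(-9 + (-67 - 1*80))) = -34074*1/21679 + (3 + 2*(-67 - 80))/(4*(-9 + (-67 - 80))) = -34074/21679 + (3 + 2*(-147))/(4*(-9 - 147)) = -34074/21679 + (1/4)*(3 - 294)/(-156) = -34074/21679 + (1/4)*(-1/156)*(-291) = -34074/21679 + 97/208 = -4984529/4509232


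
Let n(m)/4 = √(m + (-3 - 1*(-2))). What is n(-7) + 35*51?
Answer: 1785 + 8*I*√2 ≈ 1785.0 + 11.314*I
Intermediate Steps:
n(m) = 4*√(-1 + m) (n(m) = 4*√(m + (-3 - 1*(-2))) = 4*√(m + (-3 + 2)) = 4*√(m - 1) = 4*√(-1 + m))
n(-7) + 35*51 = 4*√(-1 - 7) + 35*51 = 4*√(-8) + 1785 = 4*(2*I*√2) + 1785 = 8*I*√2 + 1785 = 1785 + 8*I*√2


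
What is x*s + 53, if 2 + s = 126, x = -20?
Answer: -2427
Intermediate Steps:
s = 124 (s = -2 + 126 = 124)
x*s + 53 = -20*124 + 53 = -2480 + 53 = -2427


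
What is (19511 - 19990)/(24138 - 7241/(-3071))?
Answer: -1471009/74135039 ≈ -0.019842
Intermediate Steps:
(19511 - 19990)/(24138 - 7241/(-3071)) = -479/(24138 - 7241*(-1/3071)) = -479/(24138 + 7241/3071) = -479/74135039/3071 = -479*3071/74135039 = -1471009/74135039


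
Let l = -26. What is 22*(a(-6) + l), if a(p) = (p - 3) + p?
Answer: -902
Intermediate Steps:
a(p) = -3 + 2*p (a(p) = (-3 + p) + p = -3 + 2*p)
22*(a(-6) + l) = 22*((-3 + 2*(-6)) - 26) = 22*((-3 - 12) - 26) = 22*(-15 - 26) = 22*(-41) = -902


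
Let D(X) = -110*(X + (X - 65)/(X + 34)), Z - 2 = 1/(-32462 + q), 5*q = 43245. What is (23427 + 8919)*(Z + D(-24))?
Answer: 2789094401712/23813 ≈ 1.1712e+8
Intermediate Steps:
q = 8649 (q = (1/5)*43245 = 8649)
Z = 47625/23813 (Z = 2 + 1/(-32462 + 8649) = 2 + 1/(-23813) = 2 - 1/23813 = 47625/23813 ≈ 2.0000)
D(X) = -110*X - 110*(-65 + X)/(34 + X) (D(X) = -110*(X + (-65 + X)/(34 + X)) = -110*X - 110*(-65 + X)/(34 + X))
(23427 + 8919)*(Z + D(-24)) = (23427 + 8919)*(47625/23813 + 110*(65 - 1*(-24)**2 - 35*(-24))/(34 - 24)) = 32346*(47625/23813 + 110*(65 - 1*576 + 840)/10) = 32346*(47625/23813 + 110*(1/10)*(65 - 576 + 840)) = 32346*(47625/23813 + 110*(1/10)*329) = 32346*(47625/23813 + 3619) = 32346*(86226872/23813) = 2789094401712/23813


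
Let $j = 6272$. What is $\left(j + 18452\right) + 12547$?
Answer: $37271$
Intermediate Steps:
$\left(j + 18452\right) + 12547 = \left(6272 + 18452\right) + 12547 = 24724 + 12547 = 37271$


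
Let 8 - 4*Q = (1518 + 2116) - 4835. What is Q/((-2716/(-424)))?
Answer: 64077/1358 ≈ 47.185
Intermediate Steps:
Q = 1209/4 (Q = 2 - ((1518 + 2116) - 4835)/4 = 2 - (3634 - 4835)/4 = 2 - ¼*(-1201) = 2 + 1201/4 = 1209/4 ≈ 302.25)
Q/((-2716/(-424))) = 1209/(4*((-2716/(-424)))) = 1209/(4*((-2716*(-1/424)))) = 1209/(4*(679/106)) = (1209/4)*(106/679) = 64077/1358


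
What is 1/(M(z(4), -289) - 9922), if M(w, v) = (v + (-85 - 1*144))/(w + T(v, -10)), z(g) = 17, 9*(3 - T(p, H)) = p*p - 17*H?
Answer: -9279/92065720 ≈ -0.00010079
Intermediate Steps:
T(p, H) = 3 - p²/9 + 17*H/9 (T(p, H) = 3 - (p*p - 17*H)/9 = 3 - (p² - 17*H)/9 = 3 + (-p²/9 + 17*H/9) = 3 - p²/9 + 17*H/9)
M(w, v) = (-229 + v)/(-143/9 + w - v²/9) (M(w, v) = (v + (-85 - 1*144))/(w + (3 - v²/9 + (17/9)*(-10))) = (v + (-85 - 144))/(w + (3 - v²/9 - 170/9)) = (v - 229)/(w + (-143/9 - v²/9)) = (-229 + v)/(-143/9 + w - v²/9))
1/(M(z(4), -289) - 9922) = 1/(9*(229 - 1*(-289))/(143 + (-289)² - 9*17) - 9922) = 1/(9*(229 + 289)/(143 + 83521 - 153) - 9922) = 1/(9*518/83511 - 9922) = 1/(9*(1/83511)*518 - 9922) = 1/(518/9279 - 9922) = 1/(-92065720/9279) = -9279/92065720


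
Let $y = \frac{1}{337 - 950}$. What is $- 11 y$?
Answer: $\frac{11}{613} \approx 0.017945$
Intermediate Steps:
$y = - \frac{1}{613}$ ($y = \frac{1}{-613} = - \frac{1}{613} \approx -0.0016313$)
$- 11 y = \left(-11\right) \left(- \frac{1}{613}\right) = \frac{11}{613}$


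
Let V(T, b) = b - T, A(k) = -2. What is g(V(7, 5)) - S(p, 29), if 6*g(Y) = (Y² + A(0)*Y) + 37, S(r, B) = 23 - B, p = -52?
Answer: 27/2 ≈ 13.500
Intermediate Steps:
g(Y) = 37/6 - Y/3 + Y²/6 (g(Y) = ((Y² - 2*Y) + 37)/6 = (37 + Y² - 2*Y)/6 = 37/6 - Y/3 + Y²/6)
g(V(7, 5)) - S(p, 29) = (37/6 - (5 - 1*7)/3 + (5 - 1*7)²/6) - (23 - 1*29) = (37/6 - (5 - 7)/3 + (5 - 7)²/6) - (23 - 29) = (37/6 - ⅓*(-2) + (⅙)*(-2)²) - 1*(-6) = (37/6 + ⅔ + (⅙)*4) + 6 = (37/6 + ⅔ + ⅔) + 6 = 15/2 + 6 = 27/2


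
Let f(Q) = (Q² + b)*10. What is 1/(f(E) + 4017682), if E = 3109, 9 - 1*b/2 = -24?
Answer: 1/100677152 ≈ 9.9327e-9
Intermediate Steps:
b = 66 (b = 18 - 2*(-24) = 18 + 48 = 66)
f(Q) = 660 + 10*Q² (f(Q) = (Q² + 66)*10 = (66 + Q²)*10 = 660 + 10*Q²)
1/(f(E) + 4017682) = 1/((660 + 10*3109²) + 4017682) = 1/((660 + 10*9665881) + 4017682) = 1/((660 + 96658810) + 4017682) = 1/(96659470 + 4017682) = 1/100677152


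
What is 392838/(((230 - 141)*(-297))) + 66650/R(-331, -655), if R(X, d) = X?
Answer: -630596276/2916441 ≈ -216.22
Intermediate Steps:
392838/(((230 - 141)*(-297))) + 66650/R(-331, -655) = 392838/(((230 - 141)*(-297))) + 66650/(-331) = 392838/((89*(-297))) + 66650*(-1/331) = 392838/(-26433) - 66650/331 = 392838*(-1/26433) - 66650/331 = -130946/8811 - 66650/331 = -630596276/2916441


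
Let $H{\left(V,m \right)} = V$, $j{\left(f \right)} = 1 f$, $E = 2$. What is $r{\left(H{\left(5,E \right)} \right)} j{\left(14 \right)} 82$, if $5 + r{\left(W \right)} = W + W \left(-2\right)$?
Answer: $-11480$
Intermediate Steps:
$j{\left(f \right)} = f$
$r{\left(W \right)} = -5 - W$ ($r{\left(W \right)} = -5 + \left(W + W \left(-2\right)\right) = -5 + \left(W - 2 W\right) = -5 - W$)
$r{\left(H{\left(5,E \right)} \right)} j{\left(14 \right)} 82 = \left(-5 - 5\right) 14 \cdot 82 = \left(-10\right) 14 \cdot 82 = \left(-140\right) 82 = -11480$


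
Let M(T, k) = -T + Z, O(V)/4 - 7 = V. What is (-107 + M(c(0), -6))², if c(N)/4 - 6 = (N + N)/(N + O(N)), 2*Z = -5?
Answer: 71289/4 ≈ 17822.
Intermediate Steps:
Z = -5/2 (Z = (½)*(-5) = -5/2 ≈ -2.5000)
O(V) = 28 + 4*V
c(N) = 24 + 8*N/(28 + 5*N) (c(N) = 24 + 4*((N + N)/(N + (28 + 4*N))) = 24 + 4*((2*N)/(28 + 5*N)) = 24 + 4*(2*N/(28 + 5*N)) = 24 + 8*N/(28 + 5*N))
M(T, k) = -5/2 - T (M(T, k) = -T - 5/2 = -5/2 - T)
(-107 + M(c(0), -6))² = (-107 + (-5/2 - 32*(21 + 4*0)/(28 + 5*0)))² = (-107 + (-5/2 - 32*(21 + 0)/(28 + 0)))² = (-107 + (-5/2 - 32*21/28))² = (-107 + (-5/2 - 1*24))² = (-107 + (-5/2 - 24))² = (-107 - 53/2)² = (-267/2)² = 71289/4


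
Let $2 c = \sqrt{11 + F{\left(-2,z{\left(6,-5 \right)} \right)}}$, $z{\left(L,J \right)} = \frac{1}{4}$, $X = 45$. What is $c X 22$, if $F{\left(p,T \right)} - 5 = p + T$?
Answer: $\frac{495 \sqrt{57}}{2} \approx 1868.6$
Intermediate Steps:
$z{\left(L,J \right)} = \frac{1}{4}$
$F{\left(p,T \right)} = 5 + T + p$ ($F{\left(p,T \right)} = 5 + \left(p + T\right) = 5 + \left(T + p\right) = 5 + T + p$)
$c = \frac{\sqrt{57}}{4}$ ($c = \frac{\sqrt{11 + \left(5 + \frac{1}{4} - 2\right)}}{2} = \frac{\sqrt{11 + \frac{13}{4}}}{2} = \frac{\sqrt{\frac{57}{4}}}{2} = \frac{\frac{1}{2} \sqrt{57}}{2} = \frac{\sqrt{57}}{4} \approx 1.8875$)
$c X 22 = \frac{\sqrt{57}}{4} \cdot 45 \cdot 22 = \frac{45 \sqrt{57}}{4} \cdot 22 = \frac{495 \sqrt{57}}{2}$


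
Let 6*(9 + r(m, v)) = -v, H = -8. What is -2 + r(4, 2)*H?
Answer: 218/3 ≈ 72.667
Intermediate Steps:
r(m, v) = -9 - v/6 (r(m, v) = -9 + (-v)/6 = -9 - v/6)
-2 + r(4, 2)*H = -2 + (-9 - ⅙*2)*(-8) = -2 + (-9 - ⅓)*(-8) = -2 - 28/3*(-8) = -2 + 224/3 = 218/3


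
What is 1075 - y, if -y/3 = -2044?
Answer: -5057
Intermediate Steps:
y = 6132 (y = -3*(-2044) = 6132)
1075 - y = 1075 - 1*6132 = 1075 - 6132 = -5057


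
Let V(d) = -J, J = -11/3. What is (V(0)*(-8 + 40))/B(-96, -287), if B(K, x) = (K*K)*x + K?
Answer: -11/247977 ≈ -4.4359e-5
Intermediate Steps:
J = -11/3 (J = -11*⅓ = -11/3 ≈ -3.6667)
V(d) = 11/3 (V(d) = -1*(-11/3) = 11/3)
B(K, x) = K + x*K² (B(K, x) = K²*x + K = x*K² + K = K + x*K²)
(V(0)*(-8 + 40))/B(-96, -287) = (11*(-8 + 40)/3)/((-96*(1 - 96*(-287)))) = ((11/3)*32)/((-96*(1 + 27552))) = 352/(3*((-96*27553))) = (352/3)/(-2645088) = (352/3)*(-1/2645088) = -11/247977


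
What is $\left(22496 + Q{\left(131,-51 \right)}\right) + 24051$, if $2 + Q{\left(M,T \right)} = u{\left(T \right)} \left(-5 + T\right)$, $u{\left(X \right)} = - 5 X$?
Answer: $32265$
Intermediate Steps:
$Q{\left(M,T \right)} = -2 - 5 T \left(-5 + T\right)$ ($Q{\left(M,T \right)} = -2 + - 5 T \left(-5 + T\right) = -2 - 5 T \left(-5 + T\right)$)
$\left(22496 + Q{\left(131,-51 \right)}\right) + 24051 = \left(22496 - \left(1277 + 13005\right)\right) + 24051 = \left(22496 - 14282\right) + 24051 = 8214 + 24051 = 32265$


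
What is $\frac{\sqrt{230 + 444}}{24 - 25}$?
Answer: $- \sqrt{674} \approx -25.962$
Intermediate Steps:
$\frac{\sqrt{230 + 444}}{24 - 25} = \frac{\sqrt{674}}{-1} = - \sqrt{674}$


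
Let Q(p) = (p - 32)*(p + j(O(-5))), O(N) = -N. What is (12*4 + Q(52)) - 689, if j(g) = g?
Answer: 499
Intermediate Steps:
Q(p) = (-32 + p)*(5 + p) (Q(p) = (p - 32)*(p - 1*(-5)) = (-32 + p)*(p + 5) = (-32 + p)*(5 + p))
(12*4 + Q(52)) - 689 = (12*4 + (-160 + 52**2 - 27*52)) - 689 = (48 + (-160 + 2704 - 1404)) - 689 = (48 + 1140) - 689 = 1188 - 689 = 499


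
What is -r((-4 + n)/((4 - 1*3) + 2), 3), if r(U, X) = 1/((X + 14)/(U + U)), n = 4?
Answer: 0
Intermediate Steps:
r(U, X) = 2*U/(14 + X) (r(U, X) = 1/((14 + X)/((2*U))) = 1/((14 + X)*(1/(2*U))) = 1/((14 + X)/(2*U)) = 2*U/(14 + X))
-r((-4 + n)/((4 - 1*3) + 2), 3) = -2*(-4 + 4)/((4 - 1*3) + 2)/(14 + 3) = -2*0/((4 - 3) + 2)/17 = -2*0/(1 + 2)/17 = -2*0/3/17 = -2*0*(1/3)/17 = -2*0/17 = -1*0 = 0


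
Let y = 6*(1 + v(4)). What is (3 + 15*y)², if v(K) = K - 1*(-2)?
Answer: 400689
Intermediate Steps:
v(K) = 2 + K (v(K) = K + 2 = 2 + K)
y = 42 (y = 6*(1 + (2 + 4)) = 6*(1 + 6) = 6*7 = 42)
(3 + 15*y)² = (3 + 15*42)² = (3 + 630)² = 633² = 400689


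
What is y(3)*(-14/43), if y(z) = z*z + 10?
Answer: -266/43 ≈ -6.1860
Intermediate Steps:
y(z) = 10 + z**2 (y(z) = z**2 + 10 = 10 + z**2)
y(3)*(-14/43) = (10 + 3**2)*(-14/43) = (10 + 9)*(-14*1/43) = 19*(-14/43) = -266/43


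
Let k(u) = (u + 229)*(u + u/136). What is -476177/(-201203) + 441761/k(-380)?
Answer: 3957857700327/395417213795 ≈ 10.009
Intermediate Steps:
k(u) = 137*u*(229 + u)/136 (k(u) = (229 + u)*(u + u*(1/136)) = (229 + u)*(u + u/136) = (229 + u)*(137*u/136) = 137*u*(229 + u)/136)
-476177/(-201203) + 441761/k(-380) = -476177/(-201203) + 441761/(((137/136)*(-380)*(229 - 380))) = -476177*(-1/201203) + 441761/(((137/136)*(-380)*(-151))) = 476177/201203 + 441761/(1965265/34) = 476177/201203 + 441761*(34/1965265) = 476177/201203 + 15019874/1965265 = 3957857700327/395417213795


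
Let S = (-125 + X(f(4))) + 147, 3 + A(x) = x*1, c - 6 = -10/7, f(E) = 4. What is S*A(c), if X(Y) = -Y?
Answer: 198/7 ≈ 28.286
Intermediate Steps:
c = 32/7 (c = 6 - 10/7 = 32/7 ≈ 4.5714)
A(x) = -3 + x (A(x) = -3 + x*1 = -3 + x)
S = 18 (S = (-125 - 1*4) + 147 = (-125 - 4) + 147 = -129 + 147 = 18)
S*A(c) = 18*(-3 + 32/7) = 18*(11/7) = 198/7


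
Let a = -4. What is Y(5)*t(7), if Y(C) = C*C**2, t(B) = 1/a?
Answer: -125/4 ≈ -31.250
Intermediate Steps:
t(B) = -1/4 (t(B) = 1/(-4) = -1/4)
Y(C) = C**3
Y(5)*t(7) = 5**3*(-1/4) = 125*(-1/4) = -125/4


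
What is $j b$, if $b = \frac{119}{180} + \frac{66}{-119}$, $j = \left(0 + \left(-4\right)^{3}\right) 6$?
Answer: $- \frac{72992}{1785} \approx -40.892$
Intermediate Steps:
$j = -384$ ($j = \left(0 - 64\right) 6 = \left(-64\right) 6 = -384$)
$b = \frac{2281}{21420}$ ($b = 119 \cdot \frac{1}{180} + 66 \left(- \frac{1}{119}\right) = \frac{119}{180} - \frac{66}{119} = \frac{2281}{21420} \approx 0.10649$)
$j b = \left(-384\right) \frac{2281}{21420} = - \frac{72992}{1785}$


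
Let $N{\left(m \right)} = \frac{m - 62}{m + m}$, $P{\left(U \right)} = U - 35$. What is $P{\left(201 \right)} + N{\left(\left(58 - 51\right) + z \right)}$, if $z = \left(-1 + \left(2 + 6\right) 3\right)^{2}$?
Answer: $\frac{89213}{536} \approx 166.44$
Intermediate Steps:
$P{\left(U \right)} = -35 + U$
$z = 529$ ($z = \left(-1 + 8 \cdot 3\right)^{2} = \left(-1 + 24\right)^{2} = 23^{2} = 529$)
$N{\left(m \right)} = \frac{-62 + m}{2 m}$
$P{\left(201 \right)} + N{\left(\left(58 - 51\right) + z \right)} = \left(-35 + 201\right) + \frac{-62 + \left(\left(58 - 51\right) + 529\right)}{2 \left(\left(58 - 51\right) + 529\right)} = 166 + \frac{-62 + \left(7 + 529\right)}{2 \left(7 + 529\right)} = 166 + \frac{-62 + 536}{2 \cdot 536} = 166 + \frac{1}{2} \cdot \frac{1}{536} \cdot 474 = 166 + \frac{237}{536} = \frac{89213}{536}$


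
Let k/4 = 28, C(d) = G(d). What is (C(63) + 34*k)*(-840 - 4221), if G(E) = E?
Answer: -19591131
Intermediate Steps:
C(d) = d
k = 112 (k = 4*28 = 112)
(C(63) + 34*k)*(-840 - 4221) = (63 + 34*112)*(-840 - 4221) = (63 + 3808)*(-5061) = 3871*(-5061) = -19591131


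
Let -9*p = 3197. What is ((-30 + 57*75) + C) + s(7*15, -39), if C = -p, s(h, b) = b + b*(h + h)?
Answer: -32659/9 ≈ -3628.8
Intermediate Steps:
p = -3197/9 (p = -1/9*3197 = -3197/9 ≈ -355.22)
s(h, b) = b + 2*b*h (s(h, b) = b + b*(2*h) = b + 2*b*h)
C = 3197/9 (C = -1*(-3197/9) = 3197/9 ≈ 355.22)
((-30 + 57*75) + C) + s(7*15, -39) = ((-30 + 57*75) + 3197/9) - 39*(1 + 2*(7*15)) = ((-30 + 4275) + 3197/9) - 39*(1 + 2*105) = (4245 + 3197/9) - 39*(1 + 210) = 41402/9 - 39*211 = 41402/9 - 8229 = -32659/9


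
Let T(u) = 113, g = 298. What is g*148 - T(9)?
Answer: 43991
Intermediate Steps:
g*148 - T(9) = 298*148 - 1*113 = 44104 - 113 = 43991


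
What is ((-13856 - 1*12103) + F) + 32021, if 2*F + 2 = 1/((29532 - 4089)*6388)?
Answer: 1970187253849/325059768 ≈ 6061.0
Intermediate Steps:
F = -325059767/325059768 (F = -1 + (1/((29532 - 4089)*6388))/2 = -1 + ((1/6388)/25443)/2 = -1 + ((1/25443)*(1/6388))/2 = -1 + (1/2)*(1/162529884) = -1 + 1/325059768 = -325059767/325059768 ≈ -1.0000)
((-13856 - 1*12103) + F) + 32021 = ((-13856 - 1*12103) - 325059767/325059768) + 32021 = ((-13856 - 12103) - 325059767/325059768) + 32021 = (-25959 - 325059767/325059768) + 32021 = -8438551577279/325059768 + 32021 = 1970187253849/325059768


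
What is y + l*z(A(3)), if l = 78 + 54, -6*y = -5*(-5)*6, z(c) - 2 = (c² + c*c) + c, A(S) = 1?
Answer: 635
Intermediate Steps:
z(c) = 2 + c + 2*c² (z(c) = 2 + ((c² + c*c) + c) = 2 + ((c² + c²) + c) = 2 + (2*c² + c) = 2 + (c + 2*c²) = 2 + c + 2*c²)
y = -25 (y = -(-5*(-5))*6/6 = -25*6/6 = -⅙*150 = -25)
l = 132
y + l*z(A(3)) = -25 + 132*(2 + 1 + 2*1²) = -25 + 132*(2 + 1 + 2*1) = -25 + 132*(2 + 1 + 2) = -25 + 132*5 = -25 + 660 = 635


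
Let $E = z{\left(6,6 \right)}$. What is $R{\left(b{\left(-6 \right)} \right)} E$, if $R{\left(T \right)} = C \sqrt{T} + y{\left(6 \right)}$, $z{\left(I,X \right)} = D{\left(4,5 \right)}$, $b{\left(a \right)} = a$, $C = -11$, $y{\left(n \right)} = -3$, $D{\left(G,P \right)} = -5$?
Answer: $15 + 55 i \sqrt{6} \approx 15.0 + 134.72 i$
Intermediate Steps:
$z{\left(I,X \right)} = -5$
$R{\left(T \right)} = -3 - 11 \sqrt{T}$ ($R{\left(T \right)} = - 11 \sqrt{T} - 3 = -3 - 11 \sqrt{T}$)
$E = -5$
$R{\left(b{\left(-6 \right)} \right)} E = \left(-3 - 11 \sqrt{-6}\right) \left(-5\right) = \left(-3 - 11 i \sqrt{6}\right) \left(-5\right) = 15 + 55 i \sqrt{6}$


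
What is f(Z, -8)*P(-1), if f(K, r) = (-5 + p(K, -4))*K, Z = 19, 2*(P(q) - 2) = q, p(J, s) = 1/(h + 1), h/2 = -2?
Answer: -152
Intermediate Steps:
h = -4 (h = 2*(-2) = -4)
p(J, s) = -1/3 (p(J, s) = 1/(-4 + 1) = 1/(-3) = -1/3)
P(q) = 2 + q/2
f(K, r) = -16*K/3 (f(K, r) = (-5 - 1/3)*K = -16*K/3)
f(Z, -8)*P(-1) = (-16/3*19)*(2 + (1/2)*(-1)) = -304*(2 - 1/2)/3 = -304/3*3/2 = -152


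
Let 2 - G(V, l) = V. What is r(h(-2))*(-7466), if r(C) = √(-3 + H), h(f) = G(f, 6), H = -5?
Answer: -14932*I*√2 ≈ -21117.0*I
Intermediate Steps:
G(V, l) = 2 - V
h(f) = 2 - f
r(C) = 2*I*√2 (r(C) = √(-3 - 5) = √(-8) = 2*I*√2)
r(h(-2))*(-7466) = (2*I*√2)*(-7466) = -14932*I*√2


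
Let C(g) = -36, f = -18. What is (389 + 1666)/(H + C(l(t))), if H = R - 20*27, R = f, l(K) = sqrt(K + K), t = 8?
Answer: -685/198 ≈ -3.4596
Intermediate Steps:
l(K) = sqrt(2)*sqrt(K) (l(K) = sqrt(2*K) = sqrt(2)*sqrt(K))
R = -18
H = -558 (H = -18 - 20*27 = -18 - 540 = -558)
(389 + 1666)/(H + C(l(t))) = (389 + 1666)/(-558 - 36) = 2055/(-594) = 2055*(-1/594) = -685/198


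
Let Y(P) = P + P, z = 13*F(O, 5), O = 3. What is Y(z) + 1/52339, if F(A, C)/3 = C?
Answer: 20412211/52339 ≈ 390.00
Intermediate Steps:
F(A, C) = 3*C
z = 195 (z = 13*(3*5) = 13*15 = 195)
Y(P) = 2*P
Y(z) + 1/52339 = 2*195 + 1/52339 = 390 + 1/52339 = 20412211/52339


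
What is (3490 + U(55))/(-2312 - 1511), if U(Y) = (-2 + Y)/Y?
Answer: -192003/210265 ≈ -0.91315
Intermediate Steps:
(3490 + U(55))/(-2312 - 1511) = (3490 + (-2 + 55)/55)/(-2312 - 1511) = (3490 + (1/55)*53)/(-3823) = (3490 + 53/55)*(-1/3823) = (192003/55)*(-1/3823) = -192003/210265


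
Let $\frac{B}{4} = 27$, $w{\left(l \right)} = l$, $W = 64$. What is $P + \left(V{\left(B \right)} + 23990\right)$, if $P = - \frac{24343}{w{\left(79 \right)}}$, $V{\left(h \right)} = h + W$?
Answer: $\frac{1884455}{79} \approx 23854.0$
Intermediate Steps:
$B = 108$ ($B = 4 \cdot 27 = 108$)
$V{\left(h \right)} = 64 + h$ ($V{\left(h \right)} = h + 64 = 64 + h$)
$P = - \frac{24343}{79} \approx -308.14$
$P + \left(V{\left(B \right)} + 23990\right) = - \frac{24343}{79} + \left(\left(64 + 108\right) + 23990\right) = - \frac{24343}{79} + \left(172 + 23990\right) = - \frac{24343}{79} + 24162 = \frac{1884455}{79}$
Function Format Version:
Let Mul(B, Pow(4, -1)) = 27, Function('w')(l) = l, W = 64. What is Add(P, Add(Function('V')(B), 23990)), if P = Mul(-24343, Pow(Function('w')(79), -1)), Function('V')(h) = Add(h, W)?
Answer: Rational(1884455, 79) ≈ 23854.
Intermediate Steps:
B = 108 (B = Mul(4, 27) = 108)
Function('V')(h) = Add(64, h) (Function('V')(h) = Add(h, 64) = Add(64, h))
P = Rational(-24343, 79) (P = Mul(-24343, Pow(79, -1)) = Mul(-24343, Rational(1, 79)) = Rational(-24343, 79) ≈ -308.14)
Add(P, Add(Function('V')(B), 23990)) = Add(Rational(-24343, 79), Add(Add(64, 108), 23990)) = Add(Rational(-24343, 79), Add(172, 23990)) = Add(Rational(-24343, 79), 24162) = Rational(1884455, 79)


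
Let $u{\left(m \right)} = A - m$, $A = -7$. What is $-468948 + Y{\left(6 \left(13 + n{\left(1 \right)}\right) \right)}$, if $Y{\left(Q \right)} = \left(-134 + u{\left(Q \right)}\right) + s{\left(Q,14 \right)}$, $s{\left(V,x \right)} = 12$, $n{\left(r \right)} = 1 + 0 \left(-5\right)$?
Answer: $-469161$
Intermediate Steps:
$n{\left(r \right)} = 1$ ($n{\left(r \right)} = 1 + 0 = 1$)
$u{\left(m \right)} = -7 - m$
$Y{\left(Q \right)} = -129 - Q$ ($Y{\left(Q \right)} = \left(-134 - \left(7 + Q\right)\right) + 12 = \left(-141 - Q\right) + 12 = -129 - Q$)
$-468948 + Y{\left(6 \left(13 + n{\left(1 \right)}\right) \right)} = -468948 - \left(129 + 6 \left(13 + 1\right)\right) = -468948 - \left(129 + 6 \cdot 14\right) = -468948 - 213 = -469161$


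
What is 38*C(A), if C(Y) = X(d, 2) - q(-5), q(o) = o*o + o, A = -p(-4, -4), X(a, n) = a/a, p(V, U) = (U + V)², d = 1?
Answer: -722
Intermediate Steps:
X(a, n) = 1
A = -64 (A = -(-4 - 4)² = -1*(-8)² = -1*64 = -64)
q(o) = o + o² (q(o) = o² + o = o + o²)
C(Y) = -19 (C(Y) = 1 - (-5)*(1 - 5) = 1 - (-5)*(-4) = 1 - 1*20 = 1 - 20 = -19)
38*C(A) = 38*(-19) = -722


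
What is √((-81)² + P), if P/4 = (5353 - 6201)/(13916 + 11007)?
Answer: √4075319511353/24923 ≈ 80.999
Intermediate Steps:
P = -3392/24923 (P = 4*((5353 - 6201)/(13916 + 11007)) = 4*(-848/24923) = -3392/24923 ≈ -0.13610)
√((-81)² + P) = √((-81)² - 3392/24923) = √(6561 - 3392/24923) = √(163516411/24923) = √4075319511353/24923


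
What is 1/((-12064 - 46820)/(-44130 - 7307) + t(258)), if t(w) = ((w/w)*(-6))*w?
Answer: -51437/79565592 ≈ -0.00064647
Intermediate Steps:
t(w) = -6*w (t(w) = (1*(-6))*w = -6*w)
1/((-12064 - 46820)/(-44130 - 7307) + t(258)) = 1/((-12064 - 46820)/(-44130 - 7307) - 6*258) = 1/(-58884/(-51437) - 1548) = 1/(-58884*(-1/51437) - 1548) = 1/(58884/51437 - 1548) = 1/(-79565592/51437) = -51437/79565592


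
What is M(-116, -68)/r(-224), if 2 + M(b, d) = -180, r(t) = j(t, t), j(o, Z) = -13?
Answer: 14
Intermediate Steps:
r(t) = -13
M(b, d) = -182 (M(b, d) = -2 - 180 = -182)
M(-116, -68)/r(-224) = -182/(-13) = -182*(-1/13) = 14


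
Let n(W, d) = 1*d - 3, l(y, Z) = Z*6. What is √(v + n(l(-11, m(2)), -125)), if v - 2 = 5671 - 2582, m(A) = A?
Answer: √2963 ≈ 54.433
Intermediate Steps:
l(y, Z) = 6*Z
n(W, d) = -3 + d (n(W, d) = d - 3 = -3 + d)
v = 3091 (v = 2 + (5671 - 2582) = 2 + 3089 = 3091)
√(v + n(l(-11, m(2)), -125)) = √(3091 + (-3 - 125)) = √(3091 - 128) = √2963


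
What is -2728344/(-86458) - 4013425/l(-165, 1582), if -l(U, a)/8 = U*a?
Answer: 535044437591/18054505392 ≈ 29.635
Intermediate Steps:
l(U, a) = -8*U*a
-2728344/(-86458) - 4013425/l(-165, 1582) = -2728344/(-86458) - 4013425/((-8*(-165)*1582)) = -2728344*(-1/86458) - 4013425/2088240 = 1364172/43229 - 4013425*1/2088240 = 1364172/43229 - 802685/417648 = 535044437591/18054505392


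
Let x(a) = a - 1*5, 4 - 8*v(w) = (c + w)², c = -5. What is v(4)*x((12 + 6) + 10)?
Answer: 69/8 ≈ 8.6250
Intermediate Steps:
v(w) = ½ - (-5 + w)²/8
x(a) = -5 + a (x(a) = a - 5 = -5 + a)
v(4)*x((12 + 6) + 10) = (½ - (-5 + 4)²/8)*(-5 + ((12 + 6) + 10)) = (½ - ⅛*(-1)²)*(-5 + (18 + 10)) = (½ - ⅛*1)*(-5 + 28) = (½ - ⅛)*23 = (3/8)*23 = 69/8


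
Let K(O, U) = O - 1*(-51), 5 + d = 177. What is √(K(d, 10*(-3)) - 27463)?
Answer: 2*I*√6810 ≈ 165.05*I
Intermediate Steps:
d = 172 (d = -5 + 177 = 172)
K(O, U) = 51 + O (K(O, U) = O + 51 = 51 + O)
√(K(d, 10*(-3)) - 27463) = √((51 + 172) - 27463) = √(223 - 27463) = √(-27240) = 2*I*√6810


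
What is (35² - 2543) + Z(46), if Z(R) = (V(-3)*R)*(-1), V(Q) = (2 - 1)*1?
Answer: -1364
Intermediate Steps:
V(Q) = 1 (V(Q) = 1*1 = 1)
Z(R) = -R (Z(R) = (1*R)*(-1) = R*(-1) = -R)
(35² - 2543) + Z(46) = (35² - 2543) - 1*46 = (1225 - 2543) - 46 = -1318 - 46 = -1364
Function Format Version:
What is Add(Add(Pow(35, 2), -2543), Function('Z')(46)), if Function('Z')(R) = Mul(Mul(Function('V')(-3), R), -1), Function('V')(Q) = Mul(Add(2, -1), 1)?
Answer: -1364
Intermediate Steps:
Function('V')(Q) = 1 (Function('V')(Q) = Mul(1, 1) = 1)
Function('Z')(R) = Mul(-1, R) (Function('Z')(R) = Mul(Mul(1, R), -1) = Mul(R, -1) = Mul(-1, R))
Add(Add(Pow(35, 2), -2543), Function('Z')(46)) = Add(Add(Pow(35, 2), -2543), Mul(-1, 46)) = Add(Add(1225, -2543), -46) = Add(-1318, -46) = -1364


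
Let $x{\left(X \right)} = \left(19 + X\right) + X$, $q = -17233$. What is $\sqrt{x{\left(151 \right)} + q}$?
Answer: $4 i \sqrt{1057} \approx 130.05 i$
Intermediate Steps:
$x{\left(X \right)} = 19 + 2 X$
$\sqrt{x{\left(151 \right)} + q} = \sqrt{\left(19 + 2 \cdot 151\right) - 17233} = \sqrt{\left(19 + 302\right) - 17233} = \sqrt{321 - 17233} = \sqrt{-16912} = 4 i \sqrt{1057}$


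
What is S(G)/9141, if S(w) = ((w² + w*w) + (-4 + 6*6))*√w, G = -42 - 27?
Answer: 9554*I*√69/9141 ≈ 8.6819*I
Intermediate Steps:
G = -69
S(w) = √w*(32 + 2*w²) (S(w) = ((w² + w²) + (-4 + 36))*√w = (2*w² + 32)*√w = (32 + 2*w²)*√w = √w*(32 + 2*w²))
S(G)/9141 = (2*√(-69)*(16 + (-69)²))/9141 = (2*(I*√69)*(16 + 4761))*(1/9141) = (2*(I*√69)*4777)*(1/9141) = (9554*I*√69)*(1/9141) = 9554*I*√69/9141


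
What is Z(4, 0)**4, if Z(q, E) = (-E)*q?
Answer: 0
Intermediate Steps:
Z(q, E) = -E*q
Z(4, 0)**4 = (-1*0*4)**4 = 0**4 = 0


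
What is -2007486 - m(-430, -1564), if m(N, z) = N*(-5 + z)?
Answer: -2682156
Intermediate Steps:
-2007486 - m(-430, -1564) = -2007486 - (-430)*(-5 - 1564) = -2007486 - (-430)*(-1569) = -2007486 - 1*674670 = -2007486 - 674670 = -2682156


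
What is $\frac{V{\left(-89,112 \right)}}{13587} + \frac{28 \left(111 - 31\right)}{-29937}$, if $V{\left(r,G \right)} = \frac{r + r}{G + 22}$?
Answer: $- \frac{226866817}{3028057697} \approx -0.074922$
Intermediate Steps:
$V{\left(r,G \right)} = \frac{2 r}{22 + G}$
$\frac{V{\left(-89,112 \right)}}{13587} + \frac{28 \left(111 - 31\right)}{-29937} = \frac{2 \left(-89\right) \frac{1}{22 + 112}}{13587} + \frac{28 \left(111 - 31\right)}{-29937} = 2 \left(-89\right) \frac{1}{134} \cdot \frac{1}{13587} + 28 \cdot 80 \left(- \frac{1}{29937}\right) = 2 \left(-89\right) \frac{1}{134} \cdot \frac{1}{13587} + 2240 \left(- \frac{1}{29937}\right) = \left(- \frac{89}{67}\right) \frac{1}{13587} - \frac{2240}{29937} = - \frac{89}{910329} - \frac{2240}{29937} = - \frac{226866817}{3028057697}$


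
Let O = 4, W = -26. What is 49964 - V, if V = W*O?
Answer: 50068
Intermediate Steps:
V = -104 (V = -26*4 = -104)
49964 - V = 49964 - 1*(-104) = 49964 + 104 = 50068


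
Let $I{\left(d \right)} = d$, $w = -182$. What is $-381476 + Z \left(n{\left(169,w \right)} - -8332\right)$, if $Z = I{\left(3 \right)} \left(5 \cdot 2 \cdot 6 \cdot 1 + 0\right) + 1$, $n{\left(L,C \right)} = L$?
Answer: $1157205$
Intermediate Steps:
$Z = 181$ ($Z = 3 \left(5 \cdot 2 \cdot 6 \cdot 1 + 0\right) + 1 = 3 \left(5 \cdot 12 \cdot 1 + 0\right) + 1 = 3 \left(5 \cdot 12 + 0\right) + 1 = 3 \left(60 + 0\right) + 1 = 3 \cdot 60 + 1 = 180 + 1 = 181$)
$-381476 + Z \left(n{\left(169,w \right)} - -8332\right) = -381476 + 181 \left(169 - -8332\right) = -381476 + 181 \left(169 + 8332\right) = -381476 + 181 \cdot 8501 = -381476 + 1538681 = 1157205$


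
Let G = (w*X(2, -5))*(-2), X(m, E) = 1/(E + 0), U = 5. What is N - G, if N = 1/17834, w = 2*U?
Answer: -71335/17834 ≈ -3.9999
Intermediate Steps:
w = 10 (w = 2*5 = 10)
X(m, E) = 1/E
N = 1/17834 ≈ 5.6073e-5
G = 4 (G = (10/(-5))*(-2) = (10*(-1/5))*(-2) = -2*(-2) = 4)
N - G = 1/17834 - 1*4 = 1/17834 - 4 = -71335/17834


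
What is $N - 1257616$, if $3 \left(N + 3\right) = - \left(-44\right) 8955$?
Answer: $-1126279$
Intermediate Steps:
$N = 131337$ ($N = -3 + \frac{\left(-1\right) \left(\left(-44\right) 8955\right)}{3} = -3 + \frac{\left(-1\right) \left(-394020\right)}{3} = -3 + \frac{1}{3} \cdot 394020 = -3 + 131340 = 131337$)
$N - 1257616 = 131337 - 1257616 = -1126279$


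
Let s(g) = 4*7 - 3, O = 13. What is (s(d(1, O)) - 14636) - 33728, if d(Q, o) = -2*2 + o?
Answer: -48339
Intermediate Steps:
d(Q, o) = -4 + o
s(g) = 25 (s(g) = 28 - 3 = 25)
(s(d(1, O)) - 14636) - 33728 = (25 - 14636) - 33728 = -14611 - 33728 = -48339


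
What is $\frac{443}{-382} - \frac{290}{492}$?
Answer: $- \frac{41092}{23493} \approx -1.7491$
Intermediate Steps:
$\frac{443}{-382} - \frac{290}{492} = 443 \left(- \frac{1}{382}\right) - \frac{145}{246} = - \frac{443}{382} - \frac{145}{246} = - \frac{41092}{23493}$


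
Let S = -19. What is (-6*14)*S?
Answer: 1596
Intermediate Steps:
(-6*14)*S = -6*14*(-19) = -84*(-19) = 1596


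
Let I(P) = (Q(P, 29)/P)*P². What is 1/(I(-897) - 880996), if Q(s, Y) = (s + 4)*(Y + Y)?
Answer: 1/45578222 ≈ 2.1940e-8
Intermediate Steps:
Q(s, Y) = 2*Y*(4 + s) (Q(s, Y) = (4 + s)*(2*Y) = 2*Y*(4 + s))
I(P) = P*(232 + 58*P) (I(P) = ((2*29*(4 + P))/P)*P² = ((232 + 58*P)/P)*P² = P*(232 + 58*P))
1/(I(-897) - 880996) = 1/(58*(-897)*(4 - 897) - 880996) = 1/(58*(-897)*(-893) - 880996) = 1/(46459218 - 880996) = 1/45578222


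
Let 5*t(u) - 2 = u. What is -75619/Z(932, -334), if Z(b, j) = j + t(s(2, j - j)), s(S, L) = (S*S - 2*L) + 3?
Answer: 378095/1661 ≈ 227.63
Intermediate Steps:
s(S, L) = 3 + S² - 2*L (s(S, L) = (S² - 2*L) + 3 = 3 + S² - 2*L)
t(u) = ⅖ + u/5
Z(b, j) = 9/5 + j (Z(b, j) = j + (⅖ + (3 + 2² - 2*(j - j))/5) = j + (⅖ + (3 + 4 - 2*0)/5) = j + (⅖ + (3 + 4 + 0)/5) = j + (⅖ + (⅕)*7) = j + (⅖ + 7/5) = j + 9/5 = 9/5 + j)
-75619/Z(932, -334) = -75619/(9/5 - 334) = -75619/(-1661/5) = -75619*(-5/1661) = 378095/1661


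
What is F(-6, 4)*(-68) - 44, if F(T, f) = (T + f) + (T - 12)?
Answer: 1316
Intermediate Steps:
F(T, f) = -12 + f + 2*T (F(T, f) = (T + f) + (-12 + T) = -12 + f + 2*T)
F(-6, 4)*(-68) - 44 = (-12 + 4 + 2*(-6))*(-68) - 44 = (-12 + 4 - 12)*(-68) - 44 = -20*(-68) - 44 = 1360 - 44 = 1316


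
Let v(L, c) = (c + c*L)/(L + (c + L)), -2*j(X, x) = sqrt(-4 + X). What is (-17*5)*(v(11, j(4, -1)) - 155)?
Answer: 13175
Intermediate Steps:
j(X, x) = -sqrt(-4 + X)/2
v(L, c) = (c + L*c)/(c + 2*L) (v(L, c) = (c + L*c)/(L + (L + c)) = (c + L*c)/(c + 2*L))
(-17*5)*(v(11, j(4, -1)) - 155) = (-17*5)*((-sqrt(-4 + 4)/2)*(1 + 11)/(-sqrt(-4 + 4)/2 + 2*11) - 155) = -85*(-sqrt(0)/2*12/(-sqrt(0)/2 + 22) - 155) = -85*(-1/2*0*12/(-1/2*0 + 22) - 155) = -85*(0*12/(0 + 22) - 155) = -85*(0*12/22 - 155) = -85*(0*(1/22)*12 - 155) = -85*(0 - 155) = -85*(-155) = 13175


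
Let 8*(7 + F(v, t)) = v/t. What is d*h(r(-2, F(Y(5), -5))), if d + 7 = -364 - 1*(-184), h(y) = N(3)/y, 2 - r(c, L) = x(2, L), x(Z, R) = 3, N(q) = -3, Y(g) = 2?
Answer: -561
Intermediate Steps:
F(v, t) = -7 + v/(8*t) (F(v, t) = -7 + (v/t)/8 = -7 + v/(8*t))
r(c, L) = -1 (r(c, L) = 2 - 1*3 = 2 - 3 = -1)
h(y) = -3/y
d = -187 (d = -7 + (-364 - 1*(-184)) = -7 + (-364 + 184) = -7 - 180 = -187)
d*h(r(-2, F(Y(5), -5))) = -(-561)/(-1) = -(-561)*(-1) = -187*3 = -561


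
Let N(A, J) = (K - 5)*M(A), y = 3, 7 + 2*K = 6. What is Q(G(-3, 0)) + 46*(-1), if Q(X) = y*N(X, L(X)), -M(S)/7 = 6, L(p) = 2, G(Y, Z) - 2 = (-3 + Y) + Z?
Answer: 647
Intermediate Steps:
K = -½ (K = -7/2 + (½)*6 = -7/2 + 3 = -½ ≈ -0.50000)
G(Y, Z) = -1 + Y + Z (G(Y, Z) = 2 + ((-3 + Y) + Z) = 2 + (-3 + Y + Z) = -1 + Y + Z)
M(S) = -42 (M(S) = -7*6 = -42)
N(A, J) = 231 (N(A, J) = (-½ - 5)*(-42) = -11/2*(-42) = 231)
Q(X) = 693 (Q(X) = 3*231 = 693)
Q(G(-3, 0)) + 46*(-1) = 693 + 46*(-1) = 693 - 46 = 647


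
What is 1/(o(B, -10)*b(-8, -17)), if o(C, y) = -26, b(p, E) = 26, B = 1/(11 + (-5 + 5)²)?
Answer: -1/676 ≈ -0.0014793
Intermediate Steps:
B = 1/11 (B = 1/(11 + 0²) = 1/(11 + 0) = 1/11 ≈ 0.090909)
1/(o(B, -10)*b(-8, -17)) = 1/(-26*26) = 1/(-676) = -1/676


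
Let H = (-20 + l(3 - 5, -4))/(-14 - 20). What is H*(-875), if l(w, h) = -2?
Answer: -9625/17 ≈ -566.18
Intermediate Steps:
H = 11/17 (H = (-20 - 2)/(-14 - 20) = -22/(-34) = -22*(-1/34) = 11/17 ≈ 0.64706)
H*(-875) = (11/17)*(-875) = -9625/17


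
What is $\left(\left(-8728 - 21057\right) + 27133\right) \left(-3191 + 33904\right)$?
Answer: $-81450876$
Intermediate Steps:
$\left(\left(-8728 - 21057\right) + 27133\right) \left(-3191 + 33904\right) = \left(-29785 + 27133\right) 30713 = \left(-2652\right) 30713 = -81450876$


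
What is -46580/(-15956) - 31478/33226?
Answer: 130675514/66269257 ≈ 1.9719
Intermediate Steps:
-46580/(-15956) - 31478/33226 = -46580*(-1/15956) - 31478*1/33226 = 11645/3989 - 15739/16613 = 130675514/66269257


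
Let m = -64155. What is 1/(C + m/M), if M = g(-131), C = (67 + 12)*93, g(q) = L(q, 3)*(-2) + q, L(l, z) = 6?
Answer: 11/85752 ≈ 0.00012828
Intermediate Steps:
g(q) = -12 + q (g(q) = 6*(-2) + q = -12 + q)
C = 7347 (C = 79*93 = 7347)
M = -143 (M = -12 - 131 = -143)
1/(C + m/M) = 1/(7347 - 64155/(-143)) = 1/(7347 - 64155*(-1/143)) = 1/(7347 + 4935/11) = 1/(85752/11) = 11/85752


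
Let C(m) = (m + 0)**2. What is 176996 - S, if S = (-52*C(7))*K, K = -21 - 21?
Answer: 69980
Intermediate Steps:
K = -42
C(m) = m**2
S = 107016 (S = -52*7**2*(-42) = -52*49*(-42) = -2548*(-42) = 107016)
176996 - S = 176996 - 1*107016 = 176996 - 107016 = 69980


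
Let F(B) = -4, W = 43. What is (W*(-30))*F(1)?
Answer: 5160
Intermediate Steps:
(W*(-30))*F(1) = (43*(-30))*(-4) = -1290*(-4) = 5160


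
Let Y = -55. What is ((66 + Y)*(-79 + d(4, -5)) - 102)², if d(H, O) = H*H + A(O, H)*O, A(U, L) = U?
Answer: 270400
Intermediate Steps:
d(H, O) = H² + O² (d(H, O) = H*H + O*O = H² + O²)
((66 + Y)*(-79 + d(4, -5)) - 102)² = ((66 - 55)*(-79 + (4² + (-5)²)) - 102)² = (11*(-79 + (16 + 25)) - 102)² = (11*(-79 + 41) - 102)² = (11*(-38) - 102)² = (-418 - 102)² = (-520)² = 270400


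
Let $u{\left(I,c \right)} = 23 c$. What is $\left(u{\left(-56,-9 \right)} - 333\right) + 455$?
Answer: $-85$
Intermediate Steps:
$\left(u{\left(-56,-9 \right)} - 333\right) + 455 = \left(23 \left(-9\right) - 333\right) + 455 = \left(-207 - 333\right) + 455 = -540 + 455 = -85$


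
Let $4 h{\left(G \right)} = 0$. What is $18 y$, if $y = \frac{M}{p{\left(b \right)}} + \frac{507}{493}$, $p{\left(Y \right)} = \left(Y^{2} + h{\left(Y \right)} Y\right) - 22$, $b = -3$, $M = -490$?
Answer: $\frac{4466898}{6409} \approx 696.97$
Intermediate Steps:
$h{\left(G \right)} = 0$ ($h{\left(G \right)} = \frac{1}{4} \cdot 0 = 0$)
$p{\left(Y \right)} = -22 + Y^{2}$ ($p{\left(Y \right)} = \left(Y^{2} + 0 Y\right) - 22 = \left(Y^{2} + 0\right) - 22 = Y^{2} - 22 = -22 + Y^{2}$)
$y = \frac{248161}{6409}$ ($y = - \frac{490}{-22 + \left(-3\right)^{2}} + \frac{507}{493} = - \frac{490}{-22 + 9} + 507 \cdot \frac{1}{493} = - \frac{490}{-13} + \frac{507}{493} = \left(-490\right) \left(- \frac{1}{13}\right) + \frac{507}{493} = \frac{490}{13} + \frac{507}{493} = \frac{248161}{6409} \approx 38.721$)
$18 y = 18 \cdot \frac{248161}{6409} = \frac{4466898}{6409}$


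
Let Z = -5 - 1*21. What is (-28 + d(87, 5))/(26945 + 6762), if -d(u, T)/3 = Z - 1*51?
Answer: 203/33707 ≈ 0.0060225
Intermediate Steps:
Z = -26 (Z = -5 - 21 = -26)
d(u, T) = 231 (d(u, T) = -3*(-26 - 1*51) = -3*(-26 - 51) = -3*(-77) = 231)
(-28 + d(87, 5))/(26945 + 6762) = (-28 + 231)/(26945 + 6762) = 203/33707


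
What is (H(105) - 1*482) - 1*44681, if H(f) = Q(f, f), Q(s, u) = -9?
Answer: -45172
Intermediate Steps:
H(f) = -9
(H(105) - 1*482) - 1*44681 = (-9 - 1*482) - 1*44681 = (-9 - 482) - 44681 = -491 - 44681 = -45172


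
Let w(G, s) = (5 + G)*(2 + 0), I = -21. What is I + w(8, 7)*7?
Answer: 161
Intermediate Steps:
w(G, s) = 10 + 2*G (w(G, s) = (5 + G)*2 = 10 + 2*G)
I + w(8, 7)*7 = -21 + (10 + 2*8)*7 = -21 + (10 + 16)*7 = -21 + 26*7 = -21 + 182 = 161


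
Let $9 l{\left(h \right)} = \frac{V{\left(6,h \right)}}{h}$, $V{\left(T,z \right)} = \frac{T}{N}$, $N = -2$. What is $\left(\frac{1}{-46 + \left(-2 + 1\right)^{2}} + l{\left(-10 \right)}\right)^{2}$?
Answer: $\frac{1}{8100} \approx 0.00012346$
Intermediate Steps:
$V{\left(T,z \right)} = - \frac{T}{2}$ ($V{\left(T,z \right)} = \frac{T}{-2} = T \left(- \frac{1}{2}\right) = - \frac{T}{2}$)
$l{\left(h \right)} = - \frac{1}{3 h}$ ($l{\left(h \right)} = \frac{\left(- \frac{1}{2}\right) 6 \frac{1}{h}}{9} = \frac{\left(-3\right) \frac{1}{h}}{9} = - \frac{1}{3 h}$)
$\left(\frac{1}{-46 + \left(-2 + 1\right)^{2}} + l{\left(-10 \right)}\right)^{2} = \left(\frac{1}{-46 + \left(-2 + 1\right)^{2}} - \frac{1}{3 \left(-10\right)}\right)^{2} = \left(\frac{1}{-46 + \left(-1\right)^{2}} - - \frac{1}{30}\right)^{2} = \left(\frac{1}{-46 + 1} + \frac{1}{30}\right)^{2} = \left(\frac{1}{-45} + \frac{1}{30}\right)^{2} = \left(- \frac{1}{45} + \frac{1}{30}\right)^{2} = \left(\frac{1}{90}\right)^{2} = \frac{1}{8100}$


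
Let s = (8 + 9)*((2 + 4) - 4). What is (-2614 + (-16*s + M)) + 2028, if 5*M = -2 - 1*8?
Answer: -1132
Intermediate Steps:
s = 34 (s = 17*(6 - 4) = 17*2 = 34)
M = -2 (M = (-2 - 1*8)/5 = (-2 - 8)/5 = (⅕)*(-10) = -2)
(-2614 + (-16*s + M)) + 2028 = (-2614 + (-16*34 - 2)) + 2028 = (-2614 + (-544 - 2)) + 2028 = (-2614 - 546) + 2028 = -3160 + 2028 = -1132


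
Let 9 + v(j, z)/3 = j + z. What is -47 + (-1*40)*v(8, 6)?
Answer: -647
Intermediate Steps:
v(j, z) = -27 + 3*j + 3*z (v(j, z) = -27 + 3*(j + z) = -27 + (3*j + 3*z) = -27 + 3*j + 3*z)
-47 + (-1*40)*v(8, 6) = -47 + (-1*40)*(-27 + 3*8 + 3*6) = -47 - 40*(-27 + 24 + 18) = -47 - 40*15 = -47 - 600 = -647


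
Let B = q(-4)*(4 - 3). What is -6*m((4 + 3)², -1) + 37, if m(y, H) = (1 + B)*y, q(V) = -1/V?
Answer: -661/2 ≈ -330.50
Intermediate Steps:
B = ¼ (B = (-1/(-4))*(4 - 3) = -1*(-¼)*1 = (¼)*1 = ¼ ≈ 0.25000)
m(y, H) = 5*y/4 (m(y, H) = (1 + ¼)*y = 5*y/4)
-6*m((4 + 3)², -1) + 37 = -15*(4 + 3)²/2 + 37 = -15*7²/2 + 37 = -15*49/2 + 37 = -6*245/4 + 37 = -735/2 + 37 = -661/2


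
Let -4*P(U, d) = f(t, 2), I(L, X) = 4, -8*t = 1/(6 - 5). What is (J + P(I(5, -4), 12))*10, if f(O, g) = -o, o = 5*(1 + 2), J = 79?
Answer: 1655/2 ≈ 827.50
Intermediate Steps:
t = -⅛ (t = -1/(8*(6 - 5)) = -⅛/1 = -⅛*1 = -⅛ ≈ -0.12500)
o = 15 (o = 5*3 = 15)
f(O, g) = -15 (f(O, g) = -1*15 = -15)
P(U, d) = 15/4 (P(U, d) = -¼*(-15) = 15/4)
(J + P(I(5, -4), 12))*10 = (79 + 15/4)*10 = (331/4)*10 = 1655/2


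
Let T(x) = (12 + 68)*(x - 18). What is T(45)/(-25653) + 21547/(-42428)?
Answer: -214796557/362801828 ≈ -0.59205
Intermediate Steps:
T(x) = -1440 + 80*x (T(x) = 80*(-18 + x) = -1440 + 80*x)
T(45)/(-25653) + 21547/(-42428) = (-1440 + 80*45)/(-25653) + 21547/(-42428) = (-1440 + 3600)*(-1/25653) + 21547*(-1/42428) = 2160*(-1/25653) - 21547/42428 = -720/8551 - 21547/42428 = -214796557/362801828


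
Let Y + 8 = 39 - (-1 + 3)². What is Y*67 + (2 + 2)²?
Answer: 1825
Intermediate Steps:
Y = 27 (Y = -8 + (39 - (-1 + 3)²) = -8 + (39 - 1*2²) = -8 + (39 - 1*4) = -8 + (39 - 4) = -8 + 35 = 27)
Y*67 + (2 + 2)² = 27*67 + (2 + 2)² = 1809 + 4² = 1809 + 16 = 1825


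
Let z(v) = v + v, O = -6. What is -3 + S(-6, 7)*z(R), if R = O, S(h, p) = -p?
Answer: 81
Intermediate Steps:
R = -6
z(v) = 2*v
-3 + S(-6, 7)*z(R) = -3 + (-1*7)*(2*(-6)) = -3 - 7*(-12) = -3 + 84 = 81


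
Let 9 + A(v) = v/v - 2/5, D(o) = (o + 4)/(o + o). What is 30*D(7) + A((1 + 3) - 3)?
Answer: 531/35 ≈ 15.171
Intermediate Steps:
D(o) = (4 + o)/(2*o) (D(o) = (4 + o)/((2*o)) = (4 + o)*(1/(2*o)) = (4 + o)/(2*o))
A(v) = -42/5 (A(v) = -9 + (v/v - 2/5) = -9 + (1 - 2*1/5) = -9 + (1 - 2/5) = -9 + 3/5 = -42/5)
30*D(7) + A((1 + 3) - 3) = 30*((1/2)*(4 + 7)/7) - 42/5 = 30*((1/2)*(1/7)*11) - 42/5 = 30*(11/14) - 42/5 = 165/7 - 42/5 = 531/35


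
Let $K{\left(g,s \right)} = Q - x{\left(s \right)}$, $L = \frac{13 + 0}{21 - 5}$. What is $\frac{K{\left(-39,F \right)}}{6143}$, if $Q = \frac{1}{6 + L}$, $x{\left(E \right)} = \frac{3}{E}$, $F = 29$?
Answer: $\frac{137}{19418023} \approx 7.0553 \cdot 10^{-6}$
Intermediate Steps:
$L = \frac{13}{16} \approx 0.8125$
$Q = \frac{16}{109}$ ($Q = \frac{1}{6 + \frac{13}{16}} = \frac{1}{\frac{109}{16}} = \frac{16}{109} \approx 0.14679$)
$K{\left(g,s \right)} = \frac{16}{109} - \frac{3}{s}$
$\frac{K{\left(-39,F \right)}}{6143} = \frac{\frac{16}{109} - \frac{3}{29}}{6143} = \left(\frac{16}{109} - \frac{3}{29}\right) \frac{1}{6143} = \frac{137}{3161} \cdot \frac{1}{6143} = \frac{137}{19418023}$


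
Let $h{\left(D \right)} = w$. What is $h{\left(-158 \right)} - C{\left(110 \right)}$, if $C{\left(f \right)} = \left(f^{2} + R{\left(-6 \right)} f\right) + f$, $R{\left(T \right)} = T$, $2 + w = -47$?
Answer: $-11599$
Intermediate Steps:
$w = -49$ ($w = -2 - 47 = -49$)
$h{\left(D \right)} = -49$
$C{\left(f \right)} = f^{2} - 5 f$ ($C{\left(f \right)} = \left(f^{2} - 6 f\right) + f = f^{2} - 5 f$)
$h{\left(-158 \right)} - C{\left(110 \right)} = -49 - 110 \left(-5 + 110\right) = -49 - 110 \cdot 105 = -49 - 11550 = -11599$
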